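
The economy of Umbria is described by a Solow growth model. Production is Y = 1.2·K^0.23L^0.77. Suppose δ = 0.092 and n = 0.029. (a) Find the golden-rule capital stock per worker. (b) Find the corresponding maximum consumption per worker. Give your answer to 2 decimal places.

n + δ = 0.029 + 0.092 = 0.121.
Setting f'(k) = n+δ gives 0.23·1.2·k^(0.23−1) = 0.121, hence k_gold = (0.23·1.2/0.121)^(1/0.77) ≈ 2.9181.
y_gold = 1.2·2.9181^0.23 ≈ 1.5352; c_gold = y_gold − 0.121·k_gold ≈ 1.1821.

(a) k_gold ≈ 2.92; (b) c_gold ≈ 1.18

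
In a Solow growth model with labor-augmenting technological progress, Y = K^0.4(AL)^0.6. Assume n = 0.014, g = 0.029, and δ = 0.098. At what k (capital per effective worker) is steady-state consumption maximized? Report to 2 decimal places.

n + g + δ = 0.014 + 0.029 + 0.098 = 0.141.
Setting f'(k) = n+g+δ gives 0.4·k^(0.4−1) = 0.141, hence k_gold = (0.4/0.141)^(1/0.6) ≈ 5.6851.

k_gold ≈ 5.69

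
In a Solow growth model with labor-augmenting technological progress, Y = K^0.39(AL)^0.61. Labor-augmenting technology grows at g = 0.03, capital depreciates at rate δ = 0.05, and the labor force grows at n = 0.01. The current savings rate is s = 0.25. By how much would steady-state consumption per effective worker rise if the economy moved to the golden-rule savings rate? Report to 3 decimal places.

Capital per effective worker breaks even when investment replaces (n + g + δ)·k; here n + g + δ = 0.09.
Current steady state (s = 0.25): k* = (0.25/0.09)^(1/0.61) ≈ 5.3379, y* = 5.3379^0.39 ≈ 1.9217, c* = (1−0.25)·1.9217 ≈ 1.4412.
Golden rule sets MPK = n+g+δ: 0.39·k^(0.39−1) = 0.09, so k_gold = (0.39/0.09)^(1/0.61) ≈ 11.0655.
y_gold = 11.0655^0.39 ≈ 2.5536, c_gold = y_gold − 0.09·k_gold ≈ 1.5577.
Gain: Δc = 1.5577 − 1.4412 ≈ 0.1164.

Δc ≈ 0.116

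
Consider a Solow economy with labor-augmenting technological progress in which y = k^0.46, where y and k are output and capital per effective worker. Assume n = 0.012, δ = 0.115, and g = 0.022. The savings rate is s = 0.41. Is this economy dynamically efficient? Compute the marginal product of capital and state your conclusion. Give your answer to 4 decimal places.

dynamically efficient; MPK ≈ 0.1672

Capital per effective worker breaks even when investment replaces (n + g + δ)·k; here n + g + δ = 0.149.
Steady-state k*: s·k^0.46 = 0.149·k gives k* = (0.41/0.149)^(1/0.54) ≈ 6.5173.
MPK = 0.46·6.5173^(-0.54) ≈ 0.1672.
MPK > n+g+δ = 0.149, so the economy is dynamically efficient (under-saving).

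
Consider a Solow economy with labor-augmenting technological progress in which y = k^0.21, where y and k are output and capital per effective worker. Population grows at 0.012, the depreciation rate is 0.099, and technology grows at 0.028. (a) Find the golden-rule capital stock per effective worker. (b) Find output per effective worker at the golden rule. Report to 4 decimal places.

(a) k_gold ≈ 1.6859; (b) y_gold ≈ 1.1159

Capital per effective worker breaks even when investment replaces (n + g + δ)·k; here n + g + δ = 0.139.
At the golden rule the marginal product of capital equals n+g+δ: 0.21·k^(0.21−1) = 0.139. Solving, k_gold = (0.21/0.139)^(1/0.79) ≈ 1.6859.
y_gold = 1.6859^0.21 ≈ 1.1159.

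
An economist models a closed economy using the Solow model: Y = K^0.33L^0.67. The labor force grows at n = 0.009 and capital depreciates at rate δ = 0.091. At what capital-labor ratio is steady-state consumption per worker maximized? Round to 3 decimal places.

k_gold ≈ 5.942

Break-even investment rate: n + δ = 0.009 + 0.091 = 0.1.
Maximizing c = f(k) − (n+δ)·k gives f'(k) = n+δ, i.e. 0.33·k^(0.33−1) = 0.1, so k_gold = (0.33/0.1)^(1/0.67) ≈ 5.9416.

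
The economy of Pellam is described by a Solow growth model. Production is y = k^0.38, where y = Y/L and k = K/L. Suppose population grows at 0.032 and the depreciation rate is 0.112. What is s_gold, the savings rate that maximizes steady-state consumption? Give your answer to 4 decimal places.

Break-even investment rate: n + δ = 0.032 + 0.112 = 0.144.
At the golden rule MPK = n+δ, and in any Cobb-Douglas steady state s = (n+δ)·k/y = MPK·k/y = capital's share 0.38.

s_gold = 0.3800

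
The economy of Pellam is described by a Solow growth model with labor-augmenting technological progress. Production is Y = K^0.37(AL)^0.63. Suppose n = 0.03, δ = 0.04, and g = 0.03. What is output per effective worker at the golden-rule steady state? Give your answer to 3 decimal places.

y_gold ≈ 2.156

n + g + δ = 0.03 + 0.03 + 0.04 = 0.1.
Setting f'(k) = n+g+δ gives 0.37·k^(0.37−1) = 0.1, hence k_gold = (0.37/0.1)^(1/0.63) ≈ 7.9782.
Output: y_gold = k_gold^0.37 = 7.9782^0.37 ≈ 2.1563.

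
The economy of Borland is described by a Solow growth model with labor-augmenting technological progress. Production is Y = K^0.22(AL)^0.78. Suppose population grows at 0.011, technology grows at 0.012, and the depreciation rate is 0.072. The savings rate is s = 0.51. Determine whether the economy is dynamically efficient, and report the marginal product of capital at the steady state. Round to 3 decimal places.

dynamically inefficient; MPK ≈ 0.041

Capital per effective worker breaks even when investment replaces (n + g + δ)·k; here n + g + δ = 0.095.
Steady-state k*: s·k^0.22 = 0.095·k gives k* = (0.51/0.095)^(1/0.78) ≈ 8.6238.
MPK = 0.22·8.6238^(-0.78) ≈ 0.0410.
MPK < n+g+δ = 0.095, so the economy is dynamically inefficient (over-saving).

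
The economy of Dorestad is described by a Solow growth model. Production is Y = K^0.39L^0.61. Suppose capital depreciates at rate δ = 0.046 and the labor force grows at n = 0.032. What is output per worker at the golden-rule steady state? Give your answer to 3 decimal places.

y_gold ≈ 2.798

n + δ = 0.032 + 0.046 = 0.078.
Golden rule sets MPK = n+δ: 0.39·k^(0.39−1) = 0.078, so k_gold = (0.39/0.078)^(1/0.61) ≈ 13.9911.
Output: y_gold = k_gold^0.39 = 13.9911^0.39 ≈ 2.7982.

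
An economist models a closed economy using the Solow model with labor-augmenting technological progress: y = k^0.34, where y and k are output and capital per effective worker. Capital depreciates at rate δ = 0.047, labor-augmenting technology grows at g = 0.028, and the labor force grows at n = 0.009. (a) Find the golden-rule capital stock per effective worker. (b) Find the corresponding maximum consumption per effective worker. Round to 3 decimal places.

Capital per effective worker breaks even when investment replaces (n + g + δ)·k; here n + g + δ = 0.084.
Maximizing c = f(k) − (n+g+δ)·k gives f'(k) = n+g+δ, i.e. 0.34·k^(0.34−1) = 0.084, so k_gold = (0.34/0.084)^(1/0.66) ≈ 8.3176.
y_gold = 8.3176^0.34 ≈ 2.0549; c_gold = y_gold − 0.084·k_gold ≈ 1.3563.

(a) k_gold ≈ 8.318; (b) c_gold ≈ 1.356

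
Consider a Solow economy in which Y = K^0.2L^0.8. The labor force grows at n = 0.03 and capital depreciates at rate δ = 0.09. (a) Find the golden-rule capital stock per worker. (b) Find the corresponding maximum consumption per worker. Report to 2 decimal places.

(a) k_gold ≈ 1.89; (b) c_gold ≈ 0.91

The effective depreciation rate is n + δ = 0.03 + 0.09 = 0.12.
Maximizing c = f(k) − (n+δ)·k gives f'(k) = n+δ, i.e. 0.2·k^(0.2−1) = 0.12, so k_gold = (0.2/0.12)^(1/0.8) ≈ 1.8937.
y_gold = 1.8937^0.2 ≈ 1.1362; c_gold = y_gold − 0.12·k_gold ≈ 0.9090.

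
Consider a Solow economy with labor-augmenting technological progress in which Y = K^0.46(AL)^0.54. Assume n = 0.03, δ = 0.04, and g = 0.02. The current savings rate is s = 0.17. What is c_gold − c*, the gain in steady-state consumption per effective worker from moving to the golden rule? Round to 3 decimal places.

Δc ≈ 0.741

The effective depreciation rate is n + g + δ = 0.03 + 0.02 + 0.04 = 0.09.
Current steady state (s = 0.17): k* = (0.17/0.09)^(1/0.54) ≈ 3.2471, y* = 3.2471^0.46 ≈ 1.7190, c* = (1−0.17)·1.7190 ≈ 1.4268.
Maximizing c = f(k) − (n+g+δ)·k gives f'(k) = n+g+δ, i.e. 0.46·k^(0.46−1) = 0.09, so k_gold = (0.46/0.09)^(1/0.54) ≈ 20.5147.
y_gold = 20.5147^0.46 ≈ 4.0137, c_gold = y_gold − 0.09·k_gold ≈ 2.1674.
Gain: Δc = 2.1674 − 1.4268 ≈ 0.7406.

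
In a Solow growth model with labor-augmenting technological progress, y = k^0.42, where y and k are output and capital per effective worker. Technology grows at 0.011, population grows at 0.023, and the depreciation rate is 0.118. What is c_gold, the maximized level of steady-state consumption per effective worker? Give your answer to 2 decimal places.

The effective depreciation rate is n + g + δ = 0.023 + 0.011 + 0.118 = 0.152.
Golden rule sets MPK = n+g+δ: 0.42·k^(0.42−1) = 0.152, so k_gold = (0.42/0.152)^(1/0.58) ≈ 5.7683.
y_gold = 5.7683^0.42 ≈ 2.0876.
c_gold = y_gold − (n+g+δ)·k_gold = 2.0876 − 0.152·5.7683 ≈ 1.2108.

c_gold ≈ 1.21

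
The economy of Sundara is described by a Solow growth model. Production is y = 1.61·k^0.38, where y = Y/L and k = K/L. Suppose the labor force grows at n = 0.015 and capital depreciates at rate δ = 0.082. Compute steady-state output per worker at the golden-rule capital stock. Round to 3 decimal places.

Break-even investment rate: n + δ = 0.015 + 0.082 = 0.097.
Golden rule sets MPK = n+δ: 0.38·1.61·k^(0.38−1) = 0.097, so k_gold = (0.38·1.61/0.097)^(1/0.62) ≈ 19.5012.
Output: y_gold = 1.61·k_gold^0.38 = 1.61·19.5012^0.38 ≈ 4.9779.

y_gold ≈ 4.978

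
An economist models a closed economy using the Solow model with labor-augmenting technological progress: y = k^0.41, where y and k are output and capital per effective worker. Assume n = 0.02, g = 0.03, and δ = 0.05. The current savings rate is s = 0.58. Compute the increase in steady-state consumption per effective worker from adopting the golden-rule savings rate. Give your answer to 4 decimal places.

Break-even investment rate: n + g + δ = 0.02 + 0.03 + 0.05 = 0.1.
Current steady state (s = 0.58): k* = (0.58/0.1)^(1/0.59) ≈ 19.6764, y* = 19.6764^0.41 ≈ 3.3925, c* = (1−0.58)·3.3925 ≈ 1.4248.
Setting f'(k) = n+g+δ gives 0.41·k^(0.41−1) = 0.1, hence k_gold = (0.41/0.1)^(1/0.59) ≈ 10.9299.
y_gold = 10.9299^0.41 ≈ 2.6658, c_gold = y_gold − 0.1·k_gold ≈ 1.5728.
Gain: Δc = 1.5728 − 1.4248 ≈ 0.1480.

Δc ≈ 0.1480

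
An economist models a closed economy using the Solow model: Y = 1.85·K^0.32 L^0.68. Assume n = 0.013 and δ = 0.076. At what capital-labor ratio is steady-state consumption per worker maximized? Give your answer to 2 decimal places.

k_gold ≈ 16.23

n + δ = 0.013 + 0.076 = 0.089.
Golden rule sets MPK = n+δ: 0.32·1.85·k^(0.32−1) = 0.089, so k_gold = (0.32·1.85/0.089)^(1/0.68) ≈ 16.2253.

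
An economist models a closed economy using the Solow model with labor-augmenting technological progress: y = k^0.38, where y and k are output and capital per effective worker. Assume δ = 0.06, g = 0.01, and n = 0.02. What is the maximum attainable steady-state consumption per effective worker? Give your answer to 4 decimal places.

c_gold ≈ 1.4990

The effective depreciation rate is n + g + δ = 0.02 + 0.01 + 0.06 = 0.09.
At the golden rule the marginal product of capital equals n+g+δ: 0.38·k^(0.38−1) = 0.09. Solving, k_gold = (0.38/0.09)^(1/0.62) ≈ 10.2079.
y_gold = 10.2079^0.38 ≈ 2.4177.
c_gold = y_gold − (n+g+δ)·k_gold = 2.4177 − 0.09·10.2079 ≈ 1.4990.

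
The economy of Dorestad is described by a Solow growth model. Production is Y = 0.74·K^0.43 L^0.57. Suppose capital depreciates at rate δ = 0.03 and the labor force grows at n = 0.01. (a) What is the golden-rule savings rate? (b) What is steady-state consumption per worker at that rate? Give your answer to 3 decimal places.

(a) s_gold = 0.430; (b) c_gold ≈ 2.016

Break-even investment rate: n + δ = 0.01 + 0.03 = 0.04.
For Cobb-Douglas, s_gold equals capital's share: s_gold = 0.43.
At the golden rule the marginal product of capital equals n+δ: 0.43·0.74·k^(0.43−1) = 0.04. Solving, k_gold = (0.43·0.74/0.04)^(1/0.57) ≈ 38.0251.
y_gold = 0.74·38.0251^0.43 ≈ 3.5372; c_gold = (1−0.43)·y_gold ≈ 2.0162.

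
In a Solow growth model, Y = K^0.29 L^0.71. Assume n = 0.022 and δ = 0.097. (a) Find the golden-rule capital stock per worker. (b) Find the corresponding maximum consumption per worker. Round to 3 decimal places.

Capital per worker breaks even when investment replaces (n + δ)·k; here n + δ = 0.119.
Maximizing c = f(k) − (n+δ)·k gives f'(k) = n+δ, i.e. 0.29·k^(0.29−1) = 0.119, so k_gold = (0.29/0.119)^(1/0.71) ≈ 3.5064.
y_gold = 3.5064^0.29 ≈ 1.4388; c_gold = y_gold − 0.119·k_gold ≈ 1.0216.

(a) k_gold ≈ 3.506; (b) c_gold ≈ 1.022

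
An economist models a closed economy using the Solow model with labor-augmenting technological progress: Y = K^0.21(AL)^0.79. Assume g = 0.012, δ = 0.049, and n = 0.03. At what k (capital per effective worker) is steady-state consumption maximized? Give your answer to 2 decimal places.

Break-even investment rate: n + g + δ = 0.03 + 0.012 + 0.049 = 0.091.
Setting f'(k) = n+g+δ gives 0.21·k^(0.21−1) = 0.091, hence k_gold = (0.21/0.091)^(1/0.79) ≈ 2.8822.

k_gold ≈ 2.88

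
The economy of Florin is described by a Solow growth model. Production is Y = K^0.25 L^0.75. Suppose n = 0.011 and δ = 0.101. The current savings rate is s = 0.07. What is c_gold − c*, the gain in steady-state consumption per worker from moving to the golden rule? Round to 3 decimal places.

Break-even investment rate: n + δ = 0.011 + 0.101 = 0.112.
Current steady state (s = 0.07): k* = (0.07/0.112)^(1/0.75) ≈ 0.5344, y* = 0.5344^0.25 ≈ 0.8550, c* = (1−0.07)·0.8550 ≈ 0.7951.
Maximizing c = f(k) − (n+δ)·k gives f'(k) = n+δ, i.e. 0.25·k^(0.25−1) = 0.112, so k_gold = (0.25/0.112)^(1/0.75) ≈ 2.9172.
y_gold = 2.9172^0.25 ≈ 1.3069, c_gold = y_gold − 0.112·k_gold ≈ 0.9802.
Gain: Δc = 0.9802 − 0.7951 ≈ 0.1850.

Δc ≈ 0.185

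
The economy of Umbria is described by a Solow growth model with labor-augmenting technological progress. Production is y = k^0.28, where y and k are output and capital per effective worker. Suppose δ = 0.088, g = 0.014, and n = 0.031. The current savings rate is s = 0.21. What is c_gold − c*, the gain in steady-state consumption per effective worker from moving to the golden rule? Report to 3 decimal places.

Capital per effective worker breaks even when investment replaces (n + g + δ)·k; here n + g + δ = 0.133.
Current steady state (s = 0.21): k* = (0.21/0.133)^(1/0.72) ≈ 1.8859, y* = 1.8859^0.28 ≈ 1.1944, c* = (1−0.21)·1.1944 ≈ 0.9436.
Golden rule sets MPK = n+g+δ: 0.28·k^(0.28−1) = 0.133, so k_gold = (0.28/0.133)^(1/0.72) ≈ 2.8121.
y_gold = 2.8121^0.28 ≈ 1.3358, c_gold = y_gold − 0.133·k_gold ≈ 0.9618.
Gain: Δc = 0.9618 − 0.9436 ≈ 0.0182.

Δc ≈ 0.018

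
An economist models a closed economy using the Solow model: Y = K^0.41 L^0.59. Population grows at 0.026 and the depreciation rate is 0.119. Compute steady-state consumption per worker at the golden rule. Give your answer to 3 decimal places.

c_gold ≈ 1.215

The effective depreciation rate is n + δ = 0.026 + 0.119 = 0.145.
Maximizing c = f(k) − (n+δ)·k gives f'(k) = n+δ, i.e. 0.41·k^(0.41−1) = 0.145, so k_gold = (0.41/0.145)^(1/0.59) ≈ 5.8225.
y_gold = 5.8225^0.41 ≈ 2.0592.
c_gold = y_gold − (n+δ)·k_gold = 2.0592 − 0.145·5.8225 ≈ 1.2149.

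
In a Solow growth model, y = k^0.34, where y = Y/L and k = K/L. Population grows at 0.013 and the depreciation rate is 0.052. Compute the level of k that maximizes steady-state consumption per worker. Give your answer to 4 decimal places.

Break-even investment rate: n + δ = 0.013 + 0.052 = 0.065.
Golden rule sets MPK = n+δ: 0.34·k^(0.34−1) = 0.065, so k_gold = (0.34/0.065)^(1/0.66) ≈ 12.2669.

k_gold ≈ 12.2669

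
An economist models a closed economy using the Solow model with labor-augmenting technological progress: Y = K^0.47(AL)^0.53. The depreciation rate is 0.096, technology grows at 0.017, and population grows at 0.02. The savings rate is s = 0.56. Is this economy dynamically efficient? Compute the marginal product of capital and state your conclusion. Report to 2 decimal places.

dynamically inefficient; MPK ≈ 0.11

Break-even investment rate: n + g + δ = 0.02 + 0.017 + 0.096 = 0.133.
Steady-state k*: s·k^0.47 = 0.133·k gives k* = (0.56/0.133)^(1/0.53) ≈ 15.0658.
MPK = 0.47·15.0658^(-0.53) ≈ 0.1116.
MPK < n+g+δ = 0.133, so the economy is dynamically inefficient (over-saving).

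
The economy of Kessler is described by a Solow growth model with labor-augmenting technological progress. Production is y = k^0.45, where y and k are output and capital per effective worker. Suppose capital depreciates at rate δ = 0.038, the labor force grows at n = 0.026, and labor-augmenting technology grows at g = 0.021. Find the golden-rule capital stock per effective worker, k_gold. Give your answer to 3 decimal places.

k_gold ≈ 20.701

Break-even investment rate: n + g + δ = 0.026 + 0.021 + 0.038 = 0.085.
At the golden rule the marginal product of capital equals n+g+δ: 0.45·k^(0.45−1) = 0.085. Solving, k_gold = (0.45/0.085)^(1/0.55) ≈ 20.7009.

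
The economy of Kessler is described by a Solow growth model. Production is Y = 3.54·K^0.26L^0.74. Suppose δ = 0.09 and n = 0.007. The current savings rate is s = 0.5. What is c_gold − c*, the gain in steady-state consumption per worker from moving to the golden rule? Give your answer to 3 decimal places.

The effective depreciation rate is n + δ = 0.007 + 0.09 = 0.097.
Current steady state (s = 0.5): k* = (0.5·3.54/0.097)^(1/0.74) ≈ 50.6205, y* = 3.54·50.6205^0.26 ≈ 9.8204, c* = (1−0.5)·9.8204 ≈ 4.9102.
Golden rule sets MPK = n+δ: 0.26·3.54·k^(0.26−1) = 0.097, so k_gold = (0.26·3.54/0.097)^(1/0.74) ≈ 20.9193.
y_gold = 3.54·20.9193^0.26 ≈ 7.8045, c_gold = y_gold − 0.097·k_gold ≈ 5.7753.
Gain: Δc = 5.7753 − 4.9102 ≈ 0.8651.

Δc ≈ 0.865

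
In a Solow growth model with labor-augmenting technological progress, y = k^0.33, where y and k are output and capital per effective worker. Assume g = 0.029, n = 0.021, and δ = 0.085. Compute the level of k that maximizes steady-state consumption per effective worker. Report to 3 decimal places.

k_gold ≈ 3.796

Capital per effective worker breaks even when investment replaces (n + g + δ)·k; here n + g + δ = 0.135.
At the golden rule the marginal product of capital equals n+g+δ: 0.33·k^(0.33−1) = 0.135. Solving, k_gold = (0.33/0.135)^(1/0.67) ≈ 3.7964.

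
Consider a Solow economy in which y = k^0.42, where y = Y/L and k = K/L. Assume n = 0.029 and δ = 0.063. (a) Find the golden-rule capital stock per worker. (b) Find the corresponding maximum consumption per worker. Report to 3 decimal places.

(a) k_gold ≈ 13.709; (b) c_gold ≈ 1.742

Break-even investment rate: n + δ = 0.029 + 0.063 = 0.092.
Maximizing c = f(k) − (n+δ)·k gives f'(k) = n+δ, i.e. 0.42·k^(0.42−1) = 0.092, so k_gold = (0.42/0.092)^(1/0.58) ≈ 13.7089.
y_gold = 13.7089^0.42 ≈ 3.0029; c_gold = y_gold − 0.092·k_gold ≈ 1.7417.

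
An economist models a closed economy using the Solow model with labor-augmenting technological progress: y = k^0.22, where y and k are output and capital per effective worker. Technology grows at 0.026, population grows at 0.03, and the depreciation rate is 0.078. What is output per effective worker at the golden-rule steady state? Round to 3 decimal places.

y_gold ≈ 1.150

Break-even investment rate: n + g + δ = 0.03 + 0.026 + 0.078 = 0.134.
Golden rule sets MPK = n+g+δ: 0.22·k^(0.22−1) = 0.134, so k_gold = (0.22/0.134)^(1/0.78) ≈ 1.8882.
Output: y_gold = k_gold^0.22 = 1.8882^0.22 ≈ 1.1501.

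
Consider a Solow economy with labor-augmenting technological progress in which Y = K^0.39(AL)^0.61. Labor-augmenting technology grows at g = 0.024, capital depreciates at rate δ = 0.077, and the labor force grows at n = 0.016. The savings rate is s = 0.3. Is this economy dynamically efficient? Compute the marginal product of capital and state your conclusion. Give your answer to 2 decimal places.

n + g + δ = 0.016 + 0.024 + 0.077 = 0.117.
Steady-state k*: s·k^0.39 = 0.117·k gives k* = (0.3/0.117)^(1/0.61) ≈ 4.6815.
MPK = 0.39·4.6815^(-0.61) ≈ 0.1521.
MPK > n+g+δ = 0.117, so the economy is dynamically efficient (under-saving).

dynamically efficient; MPK ≈ 0.15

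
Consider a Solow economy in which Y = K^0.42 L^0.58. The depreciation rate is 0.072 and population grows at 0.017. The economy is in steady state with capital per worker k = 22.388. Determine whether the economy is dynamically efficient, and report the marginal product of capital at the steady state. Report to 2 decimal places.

Capital per worker breaks even when investment replaces (n + δ)·k; here n + δ = 0.089.
MPK = 0.42·k^(0.42−1) = 0.42·22.388^(-0.58) ≈ 0.0692.
MPK < 0.089, so the economy is dynamically inefficient (over-saving).

dynamically inefficient; MPK ≈ 0.07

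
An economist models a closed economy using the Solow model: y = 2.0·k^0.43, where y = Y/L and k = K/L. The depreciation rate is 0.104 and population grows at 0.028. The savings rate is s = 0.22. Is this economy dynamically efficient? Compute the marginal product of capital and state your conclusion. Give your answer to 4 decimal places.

dynamically efficient; MPK ≈ 0.2580

Break-even investment rate: n + δ = 0.028 + 0.104 = 0.132.
Steady-state k*: s·A·k^0.43 = 0.132·k gives k* = (0.22·2.0/0.132)^(1/0.57) ≈ 8.2667.
MPK = 0.43·2.0·8.2667^(-0.57) ≈ 0.2580.
MPK > n+δ = 0.132, so the economy is dynamically efficient (under-saving).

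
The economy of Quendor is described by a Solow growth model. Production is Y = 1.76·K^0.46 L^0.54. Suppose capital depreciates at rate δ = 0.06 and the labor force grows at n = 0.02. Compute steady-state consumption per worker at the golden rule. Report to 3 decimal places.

Capital per worker breaks even when investment replaces (n + δ)·k; here n + δ = 0.08.
Maximizing c = f(k) − (n+δ)·k gives f'(k) = n+δ, i.e. 0.46·1.76·k^(0.46−1) = 0.08, so k_gold = (0.46·1.76/0.08)^(1/0.54) ≈ 72.6851.
y_gold = 1.76·72.6851^0.46 ≈ 12.6409.
c_gold = y_gold − (n+δ)·k_gold = 12.6409 − 0.08·72.6851 ≈ 6.8261.

c_gold ≈ 6.826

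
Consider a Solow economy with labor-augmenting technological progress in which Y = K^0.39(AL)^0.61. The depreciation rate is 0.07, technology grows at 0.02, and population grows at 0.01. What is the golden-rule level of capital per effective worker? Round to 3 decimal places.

Break-even investment rate: n + g + δ = 0.01 + 0.02 + 0.07 = 0.1.
At the golden rule the marginal product of capital equals n+g+δ: 0.39·k^(0.39−1) = 0.1. Solving, k_gold = (0.39/0.1)^(1/0.61) ≈ 9.3102.

k_gold ≈ 9.310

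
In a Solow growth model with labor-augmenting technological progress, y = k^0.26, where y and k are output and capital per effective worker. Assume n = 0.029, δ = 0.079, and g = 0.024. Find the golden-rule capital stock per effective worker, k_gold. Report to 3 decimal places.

k_gold ≈ 2.499

Capital per effective worker breaks even when investment replaces (n + g + δ)·k; here n + g + δ = 0.132.
Setting f'(k) = n+g+δ gives 0.26·k^(0.26−1) = 0.132, hence k_gold = (0.26/0.132)^(1/0.74) ≈ 2.4994.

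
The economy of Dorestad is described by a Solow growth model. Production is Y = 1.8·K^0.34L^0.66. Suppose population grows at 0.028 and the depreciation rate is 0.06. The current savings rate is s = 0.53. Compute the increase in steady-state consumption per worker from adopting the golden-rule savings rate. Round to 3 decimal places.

The effective depreciation rate is n + δ = 0.028 + 0.06 = 0.088.
Current steady state (s = 0.53): k* = (0.53·1.8/0.088)^(1/0.66) ≈ 37.0068, y* = 1.8·37.0068^0.34 ≈ 6.1445, c* = (1−0.53)·6.1445 ≈ 2.8879.
Setting f'(k) = n+δ gives 0.34·1.8·k^(0.34−1) = 0.088, hence k_gold = (0.34·1.8/0.088)^(1/0.66) ≈ 18.8871.
y_gold = 1.8·18.8871^0.34 ≈ 4.8884, c_gold = y_gold − 0.088·k_gold ≈ 3.2264.
Gain: Δc = 3.2264 − 2.8879 ≈ 0.3384.

Δc ≈ 0.338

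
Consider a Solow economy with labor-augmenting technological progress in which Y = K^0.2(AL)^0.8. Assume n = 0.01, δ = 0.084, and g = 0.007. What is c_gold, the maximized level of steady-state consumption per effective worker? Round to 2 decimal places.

c_gold ≈ 0.95

The effective depreciation rate is n + g + δ = 0.01 + 0.007 + 0.084 = 0.101.
Golden rule sets MPK = n+g+δ: 0.2·k^(0.2−1) = 0.101, so k_gold = (0.2/0.101)^(1/0.8) ≈ 2.3490.
y_gold = 2.3490^0.2 ≈ 1.1863.
c_gold = y_gold − (n+g+δ)·k_gold = 1.1863 − 0.101·2.3490 ≈ 0.9490.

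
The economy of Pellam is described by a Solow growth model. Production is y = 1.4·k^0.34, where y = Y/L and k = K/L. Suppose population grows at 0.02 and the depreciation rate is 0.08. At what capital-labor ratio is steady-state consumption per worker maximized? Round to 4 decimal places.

Capital per worker breaks even when investment replaces (n + δ)·k; here n + δ = 0.1.
Maximizing c = f(k) − (n+δ)·k gives f'(k) = n+δ, i.e. 0.34·1.4·k^(0.34−1) = 0.1, so k_gold = (0.34·1.4/0.1)^(1/0.66) ≈ 10.6335.

k_gold ≈ 10.6335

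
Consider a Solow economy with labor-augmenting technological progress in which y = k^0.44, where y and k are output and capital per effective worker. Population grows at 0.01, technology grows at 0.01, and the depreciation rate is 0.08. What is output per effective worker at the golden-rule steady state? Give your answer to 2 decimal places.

y_gold ≈ 3.20

Capital per effective worker breaks even when investment replaces (n + g + δ)·k; here n + g + δ = 0.1.
Setting f'(k) = n+g+δ gives 0.44·k^(0.44−1) = 0.1, hence k_gold = (0.44/0.1)^(1/0.56) ≈ 14.0936.
Output: y_gold = k_gold^0.44 = 14.0936^0.44 ≈ 3.2031.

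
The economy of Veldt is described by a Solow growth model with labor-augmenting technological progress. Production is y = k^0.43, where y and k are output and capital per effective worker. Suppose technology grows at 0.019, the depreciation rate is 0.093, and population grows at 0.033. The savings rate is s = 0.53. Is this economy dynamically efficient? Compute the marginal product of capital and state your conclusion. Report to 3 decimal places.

dynamically inefficient; MPK ≈ 0.118

n + g + δ = 0.033 + 0.019 + 0.093 = 0.145.
Steady-state k*: s·k^0.43 = 0.145·k gives k* = (0.53/0.145)^(1/0.57) ≈ 9.7176.
MPK = 0.43·9.7176^(-0.57) ≈ 0.1176.
MPK < n+g+δ = 0.145, so the economy is dynamically inefficient (over-saving).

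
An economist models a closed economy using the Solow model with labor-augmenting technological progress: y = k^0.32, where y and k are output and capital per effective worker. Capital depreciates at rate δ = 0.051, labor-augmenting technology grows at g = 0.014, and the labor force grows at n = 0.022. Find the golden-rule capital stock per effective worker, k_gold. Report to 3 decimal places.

k_gold ≈ 6.789

Break-even investment rate: n + g + δ = 0.022 + 0.014 + 0.051 = 0.087.
At the golden rule the marginal product of capital equals n+g+δ: 0.32·k^(0.32−1) = 0.087. Solving, k_gold = (0.32/0.087)^(1/0.68) ≈ 6.7891.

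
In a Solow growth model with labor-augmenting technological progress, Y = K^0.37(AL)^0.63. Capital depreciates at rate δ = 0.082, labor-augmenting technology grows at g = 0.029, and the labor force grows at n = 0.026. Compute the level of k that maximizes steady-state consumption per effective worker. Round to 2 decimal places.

k_gold ≈ 4.84

n + g + δ = 0.026 + 0.029 + 0.082 = 0.137.
Golden rule sets MPK = n+g+δ: 0.37·k^(0.37−1) = 0.137, so k_gold = (0.37/0.137)^(1/0.63) ≈ 4.8405.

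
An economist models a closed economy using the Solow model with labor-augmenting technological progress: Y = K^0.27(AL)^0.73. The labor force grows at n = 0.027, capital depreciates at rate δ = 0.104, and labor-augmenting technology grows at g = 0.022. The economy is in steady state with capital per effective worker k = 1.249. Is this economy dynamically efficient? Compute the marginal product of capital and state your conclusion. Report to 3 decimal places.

n + g + δ = 0.027 + 0.022 + 0.104 = 0.153.
MPK = 0.27·k^(0.27−1) = 0.27·1.249^(-0.73) ≈ 0.2295.
MPK > 0.153, so the economy is dynamically efficient (under-saving).

dynamically efficient; MPK ≈ 0.230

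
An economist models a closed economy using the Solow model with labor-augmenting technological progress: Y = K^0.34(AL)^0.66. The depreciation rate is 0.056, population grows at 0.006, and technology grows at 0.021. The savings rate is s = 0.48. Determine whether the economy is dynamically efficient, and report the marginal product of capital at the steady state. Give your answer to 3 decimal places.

The effective depreciation rate is n + g + δ = 0.006 + 0.021 + 0.056 = 0.083.
Steady-state k*: s·k^0.34 = 0.083·k gives k* = (0.48/0.083)^(1/0.66) ≈ 14.2821.
MPK = 0.34·14.2821^(-0.66) ≈ 0.0588.
MPK < n+g+δ = 0.083, so the economy is dynamically inefficient (over-saving).

dynamically inefficient; MPK ≈ 0.059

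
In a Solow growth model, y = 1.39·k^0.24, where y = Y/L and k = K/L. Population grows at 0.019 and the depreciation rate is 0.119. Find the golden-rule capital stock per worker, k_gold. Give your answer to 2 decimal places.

k_gold ≈ 3.19

Capital per worker breaks even when investment replaces (n + δ)·k; here n + δ = 0.138.
At the golden rule the marginal product of capital equals n+δ: 0.24·1.39·k^(0.24−1) = 0.138. Solving, k_gold = (0.24·1.39/0.138)^(1/0.76) ≈ 3.1945.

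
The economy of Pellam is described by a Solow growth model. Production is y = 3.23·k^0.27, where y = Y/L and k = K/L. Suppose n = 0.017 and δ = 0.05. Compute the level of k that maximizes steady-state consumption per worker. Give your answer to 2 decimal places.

The effective depreciation rate is n + δ = 0.017 + 0.05 = 0.067.
Golden rule sets MPK = n+δ: 0.27·3.23·k^(0.27−1) = 0.067, so k_gold = (0.27·3.23/0.067)^(1/0.73) ≈ 33.6280.

k_gold ≈ 33.63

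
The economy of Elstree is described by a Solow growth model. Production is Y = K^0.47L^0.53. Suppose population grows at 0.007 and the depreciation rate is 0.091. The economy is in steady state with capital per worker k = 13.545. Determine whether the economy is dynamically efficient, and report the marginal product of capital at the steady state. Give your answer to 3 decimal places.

n + δ = 0.007 + 0.091 = 0.098.
MPK = 0.47·k^(0.47−1) = 0.47·13.545^(-0.53) ≈ 0.1181.
MPK > 0.098, so the economy is dynamically efficient (under-saving).

dynamically efficient; MPK ≈ 0.118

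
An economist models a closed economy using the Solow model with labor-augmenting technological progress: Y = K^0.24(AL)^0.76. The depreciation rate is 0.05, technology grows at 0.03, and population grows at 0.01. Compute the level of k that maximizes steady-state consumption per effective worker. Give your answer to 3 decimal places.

n + g + δ = 0.01 + 0.03 + 0.05 = 0.09.
Golden rule sets MPK = n+g+δ: 0.24·k^(0.24−1) = 0.09, so k_gold = (0.24/0.09)^(1/0.76) ≈ 3.6348.

k_gold ≈ 3.635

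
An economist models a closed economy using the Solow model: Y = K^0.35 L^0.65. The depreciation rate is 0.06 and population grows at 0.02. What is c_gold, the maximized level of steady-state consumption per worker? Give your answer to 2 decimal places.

Capital per worker breaks even when investment replaces (n + δ)·k; here n + δ = 0.08.
Golden rule sets MPK = n+δ: 0.35·k^(0.35−1) = 0.08, so k_gold = (0.35/0.08)^(1/0.65) ≈ 9.6855.
y_gold = 9.6855^0.35 ≈ 2.2138.
c_gold = y_gold − (n+δ)·k_gold = 2.2138 − 0.08·9.6855 ≈ 1.4390.

c_gold ≈ 1.44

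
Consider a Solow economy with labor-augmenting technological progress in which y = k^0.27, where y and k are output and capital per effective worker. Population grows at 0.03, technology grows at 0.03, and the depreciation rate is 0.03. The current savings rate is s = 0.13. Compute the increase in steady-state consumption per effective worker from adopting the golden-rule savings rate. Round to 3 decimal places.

Capital per effective worker breaks even when investment replaces (n + g + δ)·k; here n + g + δ = 0.09.
Current steady state (s = 0.13): k* = (0.13/0.09)^(1/0.73) ≈ 1.6549, y* = 1.6549^0.27 ≈ 1.1457, c* = (1−0.13)·1.1457 ≈ 0.9968.
At the golden rule the marginal product of capital equals n+g+δ: 0.27·k^(0.27−1) = 0.09. Solving, k_gold = (0.27/0.09)^(1/0.73) ≈ 4.5039.
y_gold = 4.5039^0.27 ≈ 1.5013, c_gold = y_gold − 0.09·k_gold ≈ 1.0960.
Gain: Δc = 1.0960 − 0.9968 ≈ 0.0992.

Δc ≈ 0.099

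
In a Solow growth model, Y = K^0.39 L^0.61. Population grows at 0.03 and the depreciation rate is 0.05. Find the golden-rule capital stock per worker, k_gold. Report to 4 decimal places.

k_gold ≈ 13.4223

The effective depreciation rate is n + δ = 0.03 + 0.05 = 0.08.
Golden rule sets MPK = n+δ: 0.39·k^(0.39−1) = 0.08, so k_gold = (0.39/0.08)^(1/0.61) ≈ 13.4223.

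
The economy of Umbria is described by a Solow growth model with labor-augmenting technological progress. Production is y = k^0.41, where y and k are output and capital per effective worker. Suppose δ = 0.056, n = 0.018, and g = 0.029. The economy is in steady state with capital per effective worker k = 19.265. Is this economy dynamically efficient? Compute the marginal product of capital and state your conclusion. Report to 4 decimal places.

dynamically inefficient; MPK ≈ 0.0716

Break-even investment rate: n + g + δ = 0.018 + 0.029 + 0.056 = 0.103.
MPK = 0.41·k^(0.41−1) = 0.41·19.265^(-0.59) ≈ 0.0716.
MPK < 0.103, so the economy is dynamically inefficient (over-saving).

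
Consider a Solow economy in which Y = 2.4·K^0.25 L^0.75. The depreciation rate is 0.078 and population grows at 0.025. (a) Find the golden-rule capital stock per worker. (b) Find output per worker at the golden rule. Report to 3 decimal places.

The effective depreciation rate is n + δ = 0.025 + 0.078 = 0.103.
At the golden rule the marginal product of capital equals n+δ: 0.25·2.4·k^(0.25−1) = 0.103. Solving, k_gold = (0.25·2.4/0.103)^(1/0.75) ≈ 10.4814.
y_gold = 2.4·10.4814^0.25 ≈ 4.3183.

(a) k_gold ≈ 10.481; (b) y_gold ≈ 4.318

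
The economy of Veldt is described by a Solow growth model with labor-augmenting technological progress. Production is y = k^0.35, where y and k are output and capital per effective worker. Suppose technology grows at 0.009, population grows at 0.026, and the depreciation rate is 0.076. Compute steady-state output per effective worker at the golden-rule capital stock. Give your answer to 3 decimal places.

y_gold ≈ 1.856

Capital per effective worker breaks even when investment replaces (n + g + δ)·k; here n + g + δ = 0.111.
Golden rule sets MPK = n+g+δ: 0.35·k^(0.35−1) = 0.111, so k_gold = (0.35/0.111)^(1/0.65) ≈ 5.8519.
Output: y_gold = k_gold^0.35 = 5.8519^0.35 ≈ 1.8559.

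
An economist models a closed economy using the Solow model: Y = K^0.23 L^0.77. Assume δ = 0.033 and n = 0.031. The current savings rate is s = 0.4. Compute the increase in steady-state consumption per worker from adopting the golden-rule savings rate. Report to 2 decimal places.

Break-even investment rate: n + δ = 0.031 + 0.033 = 0.064.
Current steady state (s = 0.4): k* = (0.4/0.064)^(1/0.77) ≈ 10.8046, y* = 10.8046^0.23 ≈ 1.7287, c* = (1−0.4)·1.7287 ≈ 1.0372.
Maximizing c = f(k) − (n+δ)·k gives f'(k) = n+δ, i.e. 0.23·k^(0.23−1) = 0.064, so k_gold = (0.23/0.064)^(1/0.77) ≈ 5.2661.
y_gold = 5.2661^0.23 ≈ 1.4654, c_gold = y_gold − 0.064·k_gold ≈ 1.1283.
Gain: Δc = 1.1283 − 1.0372 ≈ 0.0911.

Δc ≈ 0.09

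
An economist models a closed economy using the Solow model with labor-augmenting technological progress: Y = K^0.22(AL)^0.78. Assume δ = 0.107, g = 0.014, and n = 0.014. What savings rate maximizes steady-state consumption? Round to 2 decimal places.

s_gold = 0.22

The effective depreciation rate is n + g + δ = 0.014 + 0.014 + 0.107 = 0.135.
At the golden rule MPK = n+g+δ, and in any Cobb-Douglas steady state s = (n+g+δ)·k/y = MPK·k/y = capital's share 0.22.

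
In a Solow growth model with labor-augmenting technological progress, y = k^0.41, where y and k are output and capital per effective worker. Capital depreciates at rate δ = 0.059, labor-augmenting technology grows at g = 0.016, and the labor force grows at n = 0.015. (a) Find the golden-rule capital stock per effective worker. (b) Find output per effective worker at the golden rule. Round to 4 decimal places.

(a) k_gold ≈ 13.0669; (b) y_gold ≈ 2.8683

The effective depreciation rate is n + g + δ = 0.015 + 0.016 + 0.059 = 0.09.
Golden rule sets MPK = n+g+δ: 0.41·k^(0.41−1) = 0.09, so k_gold = (0.41/0.09)^(1/0.59) ≈ 13.0669.
y_gold = 13.0669^0.41 ≈ 2.8683.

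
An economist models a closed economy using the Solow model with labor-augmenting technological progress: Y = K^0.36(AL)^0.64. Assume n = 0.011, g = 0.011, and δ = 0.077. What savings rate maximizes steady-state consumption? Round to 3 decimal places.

s_gold = 0.360

Break-even investment rate: n + g + δ = 0.011 + 0.011 + 0.077 = 0.099.
At the golden rule MPK = n+g+δ, and in any Cobb-Douglas steady state s = (n+g+δ)·k/y = MPK·k/y = capital's share 0.36.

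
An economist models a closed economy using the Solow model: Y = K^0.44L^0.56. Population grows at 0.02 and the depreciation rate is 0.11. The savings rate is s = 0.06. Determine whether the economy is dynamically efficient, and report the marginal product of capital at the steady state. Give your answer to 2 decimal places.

dynamically efficient; MPK ≈ 0.95

Capital per worker breaks even when investment replaces (n + δ)·k; here n + δ = 0.13.
Steady-state k*: s·k^0.44 = 0.13·k gives k* = (0.06/0.13)^(1/0.56) ≈ 0.2514.
MPK = 0.44·0.2514^(-0.56) ≈ 0.9533.
MPK > n+δ = 0.13, so the economy is dynamically efficient (under-saving).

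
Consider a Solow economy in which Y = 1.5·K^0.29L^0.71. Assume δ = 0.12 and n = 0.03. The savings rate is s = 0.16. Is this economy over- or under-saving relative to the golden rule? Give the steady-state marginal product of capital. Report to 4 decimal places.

under-saving; MPK ≈ 0.2719

Capital per worker breaks even when investment replaces (n + δ)·k; here n + δ = 0.15.
Steady-state k*: s·A·k^0.29 = 0.15·k gives k* = (0.16·1.5/0.15)^(1/0.71) ≈ 1.9386.
MPK = 0.29·1.5·1.9386^(-0.71) ≈ 0.2719.
MPK > n+δ = 0.15, so the economy is dynamically efficient (under-saving).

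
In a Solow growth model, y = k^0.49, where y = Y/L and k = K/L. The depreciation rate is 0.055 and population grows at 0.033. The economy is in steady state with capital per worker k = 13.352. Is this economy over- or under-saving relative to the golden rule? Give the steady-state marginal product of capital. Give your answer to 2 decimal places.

Capital per worker breaks even when investment replaces (n + δ)·k; here n + δ = 0.088.
MPK = 0.49·k^(0.49−1) = 0.49·13.352^(-0.51) ≈ 0.1307.
MPK > 0.088, so the economy is dynamically efficient (under-saving).

under-saving; MPK ≈ 0.13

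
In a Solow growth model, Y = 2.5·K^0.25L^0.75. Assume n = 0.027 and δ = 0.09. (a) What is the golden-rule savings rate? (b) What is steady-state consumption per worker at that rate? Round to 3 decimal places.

n + δ = 0.027 + 0.09 = 0.117.
For Cobb-Douglas, s_gold equals capital's share: s_gold = 0.25.
At the golden rule the marginal product of capital equals n+δ: 0.25·2.5·k^(0.25−1) = 0.117. Solving, k_gold = (0.25·2.5/0.117)^(1/0.75) ≈ 9.3381.
y_gold = 2.5·9.3381^0.25 ≈ 4.3702; c_gold = (1−0.25)·y_gold ≈ 3.2777.

(a) s_gold = 0.250; (b) c_gold ≈ 3.278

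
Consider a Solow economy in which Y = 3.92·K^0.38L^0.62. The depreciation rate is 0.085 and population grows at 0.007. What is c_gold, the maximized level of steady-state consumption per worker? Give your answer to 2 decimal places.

c_gold ≈ 13.39

Break-even investment rate: n + δ = 0.007 + 0.085 = 0.092.
Setting f'(k) = n+δ gives 0.38·3.92·k^(0.38−1) = 0.092, hence k_gold = (0.38·3.92/0.092)^(1/0.62) ≈ 89.2184.
y_gold = 3.92·89.2184^0.38 ≈ 21.6003.
c_gold = y_gold − (n+δ)·k_gold = 21.6003 − 0.092·89.2184 ≈ 13.3922.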